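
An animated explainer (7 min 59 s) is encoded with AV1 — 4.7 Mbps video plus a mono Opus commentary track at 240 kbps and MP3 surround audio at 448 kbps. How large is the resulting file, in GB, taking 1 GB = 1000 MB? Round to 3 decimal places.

0.323 GB

7 min 59 s = 479 s
Audio total: 240 + 448 = 688 kbps = 0.688 Mbps.
Total bitrate: 4.7 + 0.688 = 5.388 Mbps.
Stream data: 5.388 Mbps × 479 s = 2580.9 Mb.
2,581 Mb ÷ 8 = 322.6 MB → 0.3226 GB.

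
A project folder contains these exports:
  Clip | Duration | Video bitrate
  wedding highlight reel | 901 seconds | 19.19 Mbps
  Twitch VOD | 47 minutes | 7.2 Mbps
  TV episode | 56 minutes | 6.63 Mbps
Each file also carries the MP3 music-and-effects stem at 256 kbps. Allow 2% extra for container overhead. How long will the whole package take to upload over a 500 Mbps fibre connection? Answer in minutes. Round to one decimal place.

2.1 minutes

Audio: 256 kbps = 0.256 Mbps.
wedding highlight reel: 19.446 Mbps × 901 s × 1.02 = 17871.3 Mb
Twitch VOD: 7.456 Mbps × 2820 s × 1.02 = 21446.4 Mb
TV episode: 6.886 Mbps × 3360 s × 1.02 = 23599.7 Mb
Total: 62917.4 Mb = 7864.7 MB.
At 500 Mbps: 62917.4 / 500 = 126 s ≈ 2.1 minutes.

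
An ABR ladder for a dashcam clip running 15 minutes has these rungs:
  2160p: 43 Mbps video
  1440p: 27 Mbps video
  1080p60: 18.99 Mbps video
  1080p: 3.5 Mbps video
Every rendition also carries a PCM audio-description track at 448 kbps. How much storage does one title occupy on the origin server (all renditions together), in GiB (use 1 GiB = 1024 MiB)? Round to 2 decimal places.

15 min = 900 s
Audio: 448 kbps = 0.448 Mbps.
Sum of rendition bitrates: (43+0.448) + (27+0.448) + (18.99+0.448) + (3.5+0.448) = 94.282 Mbps.
× 900 s = 84,854 Mb = 10,607 MB = 9.878 GiB.

9.88 GiB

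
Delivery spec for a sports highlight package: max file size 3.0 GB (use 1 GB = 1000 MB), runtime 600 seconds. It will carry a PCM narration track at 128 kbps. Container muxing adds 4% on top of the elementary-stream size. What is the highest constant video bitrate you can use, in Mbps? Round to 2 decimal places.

38.33 Mbps

Budget: 3.0 GB = 24000.0 Mb.
Stream payload after overhead: 24000.0 / 1.04 = 23076.9 Mb.
Total bitrate budget: 23076.9 Mb / 600 s = 38.462 Mbps.
Audio: 128 kbps = 0.128 Mbps.
Video: 38.462 − 0.128 = 38.334 Mbps.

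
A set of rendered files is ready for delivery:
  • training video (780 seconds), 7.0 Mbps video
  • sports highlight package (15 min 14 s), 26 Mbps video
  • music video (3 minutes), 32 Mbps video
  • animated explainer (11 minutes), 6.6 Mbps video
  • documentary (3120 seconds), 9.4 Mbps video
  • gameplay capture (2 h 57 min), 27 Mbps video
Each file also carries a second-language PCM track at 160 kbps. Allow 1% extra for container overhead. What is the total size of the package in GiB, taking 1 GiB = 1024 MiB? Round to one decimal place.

Audio: 160 kbps = 0.160 Mbps.
training video: 7.160 Mbps × 780 s × 1.01 = 5640.6 Mb
sports highlight package: 26.160 Mbps × 914 s × 1.01 = 24149.3 Mb
music video: 32.160 Mbps × 180 s × 1.01 = 5846.7 Mb
animated explainer: 6.760 Mbps × 660 s × 1.01 = 4506.2 Mb
documentary: 9.560 Mbps × 3120 s × 1.01 = 30125.5 Mb
gameplay capture: 27.160 Mbps × 10620 s × 1.01 = 291323.6 Mb
Total: 361592.0 Mb = 45199.0 MB.
= 42.09 GiB.

42.1 GiB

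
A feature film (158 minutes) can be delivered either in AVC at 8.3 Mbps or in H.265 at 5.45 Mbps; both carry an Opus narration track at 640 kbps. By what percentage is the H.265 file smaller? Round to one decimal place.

158 min = 9480 s
Audio: 640 kbps = 0.640 Mbps.
AVC: 8.940 Mbps × 9480 s = 84751.2 Mb = 9.866 GiB.
H.265: 6.090 Mbps × 9480 s = 57733.2 Mb = 6.721 GiB.
Reduction: (1 − 6.721/9.866) × 100 = 31.88%.

31.9%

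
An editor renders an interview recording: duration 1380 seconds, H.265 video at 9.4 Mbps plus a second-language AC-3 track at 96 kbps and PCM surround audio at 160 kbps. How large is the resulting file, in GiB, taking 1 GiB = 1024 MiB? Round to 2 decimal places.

Audio total: 96 + 160 = 256 kbps = 0.256 Mbps.
Total bitrate: 9.4 + 0.256 = 9.656 Mbps.
Stream data: 9.656 Mbps × 1380 s = 13325.3 Mb.
13,325 Mb = 1,665,660,000 bytes ÷ 1,073,741,824 = 1.551 GiB.

1.55 GiB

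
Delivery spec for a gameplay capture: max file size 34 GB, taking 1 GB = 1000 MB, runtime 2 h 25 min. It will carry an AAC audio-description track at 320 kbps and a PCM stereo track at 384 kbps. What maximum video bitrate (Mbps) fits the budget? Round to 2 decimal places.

Budget: 34 GB = 272000.0 Mb.
2 h 25 min = 145 min = 8700 s
Total bitrate budget: 272000.0 Mb / 8700 s = 31.264 Mbps.
Audio total: 320 + 384 = 704 kbps = 0.704 Mbps.
Video: 31.264 − 0.704 = 30.560 Mbps.

30.56 Mbps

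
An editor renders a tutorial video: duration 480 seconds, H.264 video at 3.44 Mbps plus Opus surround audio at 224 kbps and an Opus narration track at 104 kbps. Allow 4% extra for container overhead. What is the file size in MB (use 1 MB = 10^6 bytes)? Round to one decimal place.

Audio total: 224 + 104 = 328 kbps = 0.328 Mbps.
Total bitrate: 3.44 + 0.328 = 3.768 Mbps.
Stream data: 3.768 Mbps × 480 s = 1808.6 Mb.
With 4% container overhead: ×1.04.
1,881 Mb ÷ 8 = 235.1 MB → 235.1 MB.

235.1 MB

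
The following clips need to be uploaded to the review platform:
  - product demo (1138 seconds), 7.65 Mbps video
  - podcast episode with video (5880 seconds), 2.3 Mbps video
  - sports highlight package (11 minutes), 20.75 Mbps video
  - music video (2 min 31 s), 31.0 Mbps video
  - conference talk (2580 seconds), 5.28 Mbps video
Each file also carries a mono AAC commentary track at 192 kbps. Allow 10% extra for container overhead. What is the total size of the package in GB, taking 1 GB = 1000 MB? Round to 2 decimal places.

Audio: 192 kbps = 0.192 Mbps.
product demo: 7.842 Mbps × 1138 s × 1.10 = 9816.6 Mb
podcast episode with video: 2.492 Mbps × 5880 s × 1.10 = 16118.3 Mb
sports highlight package: 20.942 Mbps × 660 s × 1.10 = 15203.9 Mb
music video: 31.192 Mbps × 151 s × 1.10 = 5181.0 Mb
conference talk: 5.472 Mbps × 2580 s × 1.10 = 15529.5 Mb
Total: 61849.3 Mb = 7731.2 MB.
= 7.731 GB.

7.73 GB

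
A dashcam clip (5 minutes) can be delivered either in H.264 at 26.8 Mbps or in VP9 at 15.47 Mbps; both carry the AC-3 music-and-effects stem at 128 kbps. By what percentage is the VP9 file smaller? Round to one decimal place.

42.1%

5 min = 300 s
Audio: 128 kbps = 0.128 Mbps.
H.264: 26.928 Mbps × 300 s = 8078.4 Mb = 0.940 GiB.
VP9: 15.598 Mbps × 300 s = 4679.4 Mb = 0.545 GiB.
Reduction: (1 − 0.545/0.940) × 100 = 42.08%.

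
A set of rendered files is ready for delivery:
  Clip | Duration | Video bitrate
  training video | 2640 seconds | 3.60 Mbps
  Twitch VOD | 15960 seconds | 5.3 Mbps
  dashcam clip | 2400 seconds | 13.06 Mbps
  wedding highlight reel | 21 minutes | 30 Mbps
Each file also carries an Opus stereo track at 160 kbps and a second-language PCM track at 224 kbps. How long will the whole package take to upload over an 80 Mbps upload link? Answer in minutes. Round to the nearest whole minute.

36 minutes

Audio total: 160 + 224 = 384 kbps = 0.384 Mbps.
training video: 3.984 Mbps × 2640 s = 10517.8 Mb
Twitch VOD: 5.684 Mbps × 15960 s = 90716.6 Mb
dashcam clip: 13.444 Mbps × 2400 s = 32265.6 Mb
wedding highlight reel: 30.384 Mbps × 1260 s = 38283.8 Mb
Total: 171783.8 Mb = 21473.0 MB.
At 80 Mbps: 171783.8 / 80 = 2147 s ≈ 35.8 minutes.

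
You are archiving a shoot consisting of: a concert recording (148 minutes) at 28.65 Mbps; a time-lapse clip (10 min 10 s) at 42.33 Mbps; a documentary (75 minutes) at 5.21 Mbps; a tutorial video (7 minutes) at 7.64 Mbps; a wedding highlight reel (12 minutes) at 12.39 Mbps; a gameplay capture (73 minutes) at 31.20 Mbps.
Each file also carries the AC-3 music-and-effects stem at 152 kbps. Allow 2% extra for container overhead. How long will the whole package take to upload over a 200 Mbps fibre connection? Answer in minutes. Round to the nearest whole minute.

Audio: 152 kbps = 0.152 Mbps.
concert recording: 28.802 Mbps × 8880 s × 1.02 = 260877.0 Mb
time-lapse clip: 42.482 Mbps × 610 s × 1.02 = 26432.3 Mb
documentary: 5.362 Mbps × 4500 s × 1.02 = 24611.6 Mb
tutorial video: 7.792 Mbps × 420 s × 1.02 = 3338.1 Mb
wedding highlight reel: 12.542 Mbps × 720 s × 1.02 = 9210.8 Mb
gameplay capture: 31.352 Mbps × 4380 s × 1.02 = 140068.2 Mb
Total: 464538.0 Mb = 58067.3 MB.
At 200 Mbps: 464538.0 / 200 = 2323 s ≈ 38.7 minutes.

39 minutes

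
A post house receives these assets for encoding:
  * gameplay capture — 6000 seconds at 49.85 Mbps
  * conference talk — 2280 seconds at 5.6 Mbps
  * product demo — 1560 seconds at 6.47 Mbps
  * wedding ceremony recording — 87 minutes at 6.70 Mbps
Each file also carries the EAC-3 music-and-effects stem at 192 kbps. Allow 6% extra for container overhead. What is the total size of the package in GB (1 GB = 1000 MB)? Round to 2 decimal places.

Audio: 192 kbps = 0.192 Mbps.
gameplay capture: 50.042 Mbps × 6000 s × 1.06 = 318267.1 Mb
conference talk: 5.792 Mbps × 2280 s × 1.06 = 13998.1 Mb
product demo: 6.662 Mbps × 1560 s × 1.06 = 11016.3 Mb
wedding ceremony recording: 6.892 Mbps × 5220 s × 1.06 = 38134.8 Mb
Total: 381416.3 Mb = 47677.0 MB.
= 47.68 GB.

47.68 GB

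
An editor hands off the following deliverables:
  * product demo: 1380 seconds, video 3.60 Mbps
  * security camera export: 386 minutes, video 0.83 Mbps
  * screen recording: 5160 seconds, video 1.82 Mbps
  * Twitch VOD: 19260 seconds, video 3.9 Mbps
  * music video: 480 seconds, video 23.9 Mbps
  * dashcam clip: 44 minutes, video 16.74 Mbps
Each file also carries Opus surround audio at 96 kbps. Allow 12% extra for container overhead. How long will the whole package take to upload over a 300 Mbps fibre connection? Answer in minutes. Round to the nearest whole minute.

Audio: 96 kbps = 0.096 Mbps.
product demo: 3.696 Mbps × 1380 s × 1.12 = 5712.5 Mb
security camera export: 0.926 Mbps × 23160 s × 1.12 = 24019.7 Mb
screen recording: 1.916 Mbps × 5160 s × 1.12 = 11072.9 Mb
Twitch VOD: 3.996 Mbps × 19260 s × 1.12 = 86198.5 Mb
music video: 23.996 Mbps × 480 s × 1.12 = 12900.2 Mb
dashcam clip: 16.836 Mbps × 2640 s × 1.12 = 49780.7 Mb
Total: 189684.6 Mb = 23710.6 MB.
At 300 Mbps: 189684.6 / 300 = 632 s ≈ 10.5 minutes.

11 minutes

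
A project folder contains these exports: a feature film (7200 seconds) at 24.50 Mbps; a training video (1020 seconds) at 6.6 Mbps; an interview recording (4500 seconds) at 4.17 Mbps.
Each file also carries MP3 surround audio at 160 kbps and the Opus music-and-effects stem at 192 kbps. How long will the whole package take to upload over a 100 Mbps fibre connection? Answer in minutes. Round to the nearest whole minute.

Audio total: 160 + 192 = 352 kbps = 0.352 Mbps.
feature film: 24.852 Mbps × 7200 s = 178934.4 Mb
training video: 6.952 Mbps × 1020 s = 7091.0 Mb
interview recording: 4.522 Mbps × 4500 s = 20349.0 Mb
Total: 206374.4 Mb = 25796.8 MB.
At 100 Mbps: 206374.4 / 100 = 2064 s ≈ 34.4 minutes.

34 minutes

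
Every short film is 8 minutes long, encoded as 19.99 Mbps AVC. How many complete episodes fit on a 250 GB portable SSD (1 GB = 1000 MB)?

208

8 min = 480 s
Per item: 19.990 Mbps × 480 s = 9,595 Mb = 1,199 MB.
Capacity: 250 GB = 2,000,000 Mb; 208.44 items → 208 complete.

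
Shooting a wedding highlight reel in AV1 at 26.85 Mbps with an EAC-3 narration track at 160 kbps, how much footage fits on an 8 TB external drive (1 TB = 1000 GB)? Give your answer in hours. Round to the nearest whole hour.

Audio: 160 kbps = 0.160 Mbps.
Total bitrate: 26.85 + 0.160 = 27.010 Mbps.
Capacity: 8 TB = 64,000,000 Mb.
Recording time: 64,000,000 / 27.010 = 2,369,493 s ≈ 658 hours.

658 hours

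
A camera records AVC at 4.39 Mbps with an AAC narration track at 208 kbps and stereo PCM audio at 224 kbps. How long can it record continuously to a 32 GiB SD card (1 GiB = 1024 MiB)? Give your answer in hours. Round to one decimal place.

15.8 hours

Audio total: 208 + 224 = 432 kbps = 0.432 Mbps.
Total bitrate: 4.39 + 0.432 = 4.822 Mbps.
Capacity: 32 GiB = 274,878 Mb.
Recording time: 274,878 / 4.822 = 57,005 s ≈ 15.8 hours.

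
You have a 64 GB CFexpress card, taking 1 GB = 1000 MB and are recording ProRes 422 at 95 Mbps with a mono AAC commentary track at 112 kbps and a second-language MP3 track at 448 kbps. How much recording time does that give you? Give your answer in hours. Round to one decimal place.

Audio total: 112 + 448 = 560 kbps = 0.560 Mbps.
Total bitrate: 95 + 0.560 = 95.560 Mbps.
Capacity: 64 GB = 512,000 Mb.
Recording time: 512,000 / 95.560 = 5,358 s ≈ 1.49 hours.

1.5 hours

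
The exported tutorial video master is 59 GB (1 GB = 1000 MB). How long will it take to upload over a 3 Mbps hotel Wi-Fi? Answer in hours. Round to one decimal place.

43.7 hours

File: 59 GB = 472000.0 Mb.
At 3 Mbps: 472000.0 / 3 = 157333.3 s ≈ 43.7 hours.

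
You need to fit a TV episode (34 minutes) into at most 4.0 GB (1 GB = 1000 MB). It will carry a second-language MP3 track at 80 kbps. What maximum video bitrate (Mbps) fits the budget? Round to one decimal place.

Budget: 4.0 GB = 32000.0 Mb.
34 min = 2040 s
Total bitrate budget: 32000.0 Mb / 2040 s = 15.686 Mbps.
Audio: 80 kbps = 0.080 Mbps.
Video: 15.686 − 0.080 = 15.606 Mbps.

15.6 Mbps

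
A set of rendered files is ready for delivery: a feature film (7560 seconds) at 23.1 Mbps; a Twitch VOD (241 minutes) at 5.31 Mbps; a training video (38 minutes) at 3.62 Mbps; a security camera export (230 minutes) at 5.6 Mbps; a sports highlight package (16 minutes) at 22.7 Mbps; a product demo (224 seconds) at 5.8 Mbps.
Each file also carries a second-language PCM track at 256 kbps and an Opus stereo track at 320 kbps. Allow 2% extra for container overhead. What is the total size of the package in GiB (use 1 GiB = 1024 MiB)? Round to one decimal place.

45.4 GiB

Audio total: 256 + 320 = 576 kbps = 0.576 Mbps.
feature film: 23.676 Mbps × 7560 s × 1.02 = 182570.4 Mb
Twitch VOD: 5.886 Mbps × 14460 s × 1.02 = 86813.8 Mb
training video: 4.196 Mbps × 2280 s × 1.02 = 9758.2 Mb
security camera export: 6.176 Mbps × 13800 s × 1.02 = 86933.4 Mb
sports highlight package: 23.276 Mbps × 960 s × 1.02 = 22791.9 Mb
product demo: 6.376 Mbps × 224 s × 1.02 = 1456.8 Mb
Total: 390324.4 Mb = 48790.6 MB.
= 45.44 GiB.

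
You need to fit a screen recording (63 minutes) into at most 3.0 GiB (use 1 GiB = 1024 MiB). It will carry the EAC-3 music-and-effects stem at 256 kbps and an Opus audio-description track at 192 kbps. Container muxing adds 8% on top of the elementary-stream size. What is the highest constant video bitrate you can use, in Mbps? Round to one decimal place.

5.9 Mbps

Budget: 3.0 GiB = 25769.8 Mb.
Stream payload after overhead: 25769.8 / 1.08 = 23860.9 Mb.
63 min = 3780 s
Total bitrate budget: 23860.9 Mb / 3780 s = 6.312 Mbps.
Audio total: 256 + 192 = 448 kbps = 0.448 Mbps.
Video: 6.312 − 0.448 = 5.864 Mbps.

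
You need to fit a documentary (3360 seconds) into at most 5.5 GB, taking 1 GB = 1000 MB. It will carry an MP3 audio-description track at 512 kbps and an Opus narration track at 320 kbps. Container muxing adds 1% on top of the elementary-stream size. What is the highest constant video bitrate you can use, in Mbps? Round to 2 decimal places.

12.13 Mbps

Budget: 5.5 GB = 44000.0 Mb.
Stream payload after overhead: 44000.0 / 1.01 = 43564.4 Mb.
Total bitrate budget: 43564.4 Mb / 3360 s = 12.966 Mbps.
Audio total: 512 + 320 = 832 kbps = 0.832 Mbps.
Video: 12.966 − 0.832 = 12.134 Mbps.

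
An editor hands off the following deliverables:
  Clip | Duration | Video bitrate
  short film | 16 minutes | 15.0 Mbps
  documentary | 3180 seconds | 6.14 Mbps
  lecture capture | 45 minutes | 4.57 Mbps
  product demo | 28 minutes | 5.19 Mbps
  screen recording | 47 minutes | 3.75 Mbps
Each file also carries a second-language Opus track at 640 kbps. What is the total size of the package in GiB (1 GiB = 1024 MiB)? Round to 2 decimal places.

Audio: 640 kbps = 0.640 Mbps.
short film: 15.640 Mbps × 960 s = 15014.4 Mb
documentary: 6.780 Mbps × 3180 s = 21560.4 Mb
lecture capture: 5.210 Mbps × 2700 s = 14067.0 Mb
product demo: 5.830 Mbps × 1680 s = 9794.4 Mb
screen recording: 4.390 Mbps × 2820 s = 12379.8 Mb
Total: 72816.0 Mb = 9102.0 MB.
= 8.477 GiB.

8.48 GiB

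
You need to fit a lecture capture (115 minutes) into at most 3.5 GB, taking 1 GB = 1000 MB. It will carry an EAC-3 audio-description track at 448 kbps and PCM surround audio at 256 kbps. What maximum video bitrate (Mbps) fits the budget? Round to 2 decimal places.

Budget: 3.5 GB = 28000.0 Mb.
115 min = 6900 s
Total bitrate budget: 28000.0 Mb / 6900 s = 4.058 Mbps.
Audio total: 448 + 256 = 704 kbps = 0.704 Mbps.
Video: 4.058 − 0.704 = 3.354 Mbps.

3.35 Mbps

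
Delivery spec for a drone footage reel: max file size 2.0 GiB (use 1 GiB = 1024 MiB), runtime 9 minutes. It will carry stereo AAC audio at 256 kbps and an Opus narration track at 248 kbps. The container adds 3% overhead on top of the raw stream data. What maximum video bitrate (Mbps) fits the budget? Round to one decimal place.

Budget: 2.0 GiB = 17179.9 Mb.
Stream payload after overhead: 17179.9 / 1.03 = 16679.5 Mb.
9 min = 540 s
Total bitrate budget: 16679.5 Mb / 540 s = 30.888 Mbps.
Audio total: 256 + 248 = 504 kbps = 0.504 Mbps.
Video: 30.888 − 0.504 = 30.384 Mbps.

30.4 Mbps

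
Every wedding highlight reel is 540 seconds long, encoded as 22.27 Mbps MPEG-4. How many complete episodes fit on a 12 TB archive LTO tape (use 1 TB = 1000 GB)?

Per item: 22.270 Mbps × 540 s = 12,026 Mb = 1,503 MB.
Capacity: 12 TB = 96,000,000 Mb; 7982.84 items → 7982 complete.

7982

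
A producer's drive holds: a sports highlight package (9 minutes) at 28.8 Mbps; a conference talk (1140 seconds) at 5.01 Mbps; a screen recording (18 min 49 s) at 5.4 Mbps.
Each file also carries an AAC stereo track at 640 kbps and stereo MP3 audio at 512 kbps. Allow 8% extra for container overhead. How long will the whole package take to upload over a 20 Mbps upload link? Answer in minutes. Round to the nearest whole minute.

28 minutes

Audio total: 640 + 512 = 1152 kbps = 1.152 Mbps.
sports highlight package: 29.952 Mbps × 540 s × 1.08 = 17468.0 Mb
conference talk: 6.162 Mbps × 1140 s × 1.08 = 7586.7 Mb
screen recording: 6.552 Mbps × 1129 s × 1.08 = 7989.0 Mb
Total: 33043.6 Mb = 4130.5 MB.
At 20 Mbps: 33043.6 / 20 = 1652 s ≈ 27.5 minutes.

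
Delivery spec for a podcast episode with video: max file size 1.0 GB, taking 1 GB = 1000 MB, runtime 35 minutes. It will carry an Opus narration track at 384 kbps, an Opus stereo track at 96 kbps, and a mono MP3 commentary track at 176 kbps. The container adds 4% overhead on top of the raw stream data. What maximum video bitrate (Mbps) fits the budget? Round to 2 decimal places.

Budget: 1.0 GB = 8000.0 Mb.
Stream payload after overhead: 8000.0 / 1.04 = 7692.3 Mb.
35 min = 2100 s
Total bitrate budget: 7692.3 Mb / 2100 s = 3.663 Mbps.
Audio total: 384 + 96 + 176 = 656 kbps = 0.656 Mbps.
Video: 3.663 − 0.656 = 3.007 Mbps.

3.01 Mbps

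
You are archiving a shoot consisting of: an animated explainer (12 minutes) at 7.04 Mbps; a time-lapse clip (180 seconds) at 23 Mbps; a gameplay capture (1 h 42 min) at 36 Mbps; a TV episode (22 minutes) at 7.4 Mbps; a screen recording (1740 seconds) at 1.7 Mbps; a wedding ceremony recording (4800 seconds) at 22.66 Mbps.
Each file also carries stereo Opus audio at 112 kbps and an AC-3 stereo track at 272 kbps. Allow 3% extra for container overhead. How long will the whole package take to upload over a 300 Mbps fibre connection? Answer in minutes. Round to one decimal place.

20.4 minutes

Audio total: 112 + 272 = 384 kbps = 0.384 Mbps.
animated explainer: 7.424 Mbps × 720 s × 1.03 = 5505.6 Mb
time-lapse clip: 23.384 Mbps × 180 s × 1.03 = 4335.4 Mb
gameplay capture: 36.384 Mbps × 6120 s × 1.03 = 229350.2 Mb
TV episode: 7.784 Mbps × 1320 s × 1.03 = 10583.1 Mb
screen recording: 2.084 Mbps × 1740 s × 1.03 = 3734.9 Mb
wedding ceremony recording: 23.044 Mbps × 4800 s × 1.03 = 113929.5 Mb
Total: 367438.8 Mb = 45929.9 MB.
At 300 Mbps: 367438.8 / 300 = 1225 s ≈ 20.4 minutes.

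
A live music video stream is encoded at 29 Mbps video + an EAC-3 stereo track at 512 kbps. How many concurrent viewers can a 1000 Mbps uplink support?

Audio: 512 kbps = 0.512 Mbps.
Per-viewer media rate: 29.512 Mbps.
1000 Mbps = 1,000 Mbps; 1,000 / 29.512 = 33.88 → 33 viewers.

33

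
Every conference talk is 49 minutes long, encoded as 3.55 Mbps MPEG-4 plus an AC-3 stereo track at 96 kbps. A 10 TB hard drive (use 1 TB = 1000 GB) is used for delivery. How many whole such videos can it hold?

7463

49 min = 2940 s
Audio: 96 kbps = 0.096 Mbps.
Total bitrate: 3.646 Mbps.
Per item: 3.646 Mbps × 2940 s = 10,719 Mb = 1,340 MB.
Capacity: 10 TB = 80,000,000 Mb; 7463.22 items → 7463 complete.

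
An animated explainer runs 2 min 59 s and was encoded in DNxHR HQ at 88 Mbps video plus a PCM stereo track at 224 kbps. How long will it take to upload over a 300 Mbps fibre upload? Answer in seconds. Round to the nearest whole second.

2 min 59 s = 179 s
Audio: 224 kbps = 0.224 Mbps.
Total bitrate: 88.224 Mbps.
File: 88.224 Mbps × 179 s = 15792.1 Mb.
At 300 Mbps: 15792.1 / 300 = 52.6 s ≈ 52.6 seconds.

53 seconds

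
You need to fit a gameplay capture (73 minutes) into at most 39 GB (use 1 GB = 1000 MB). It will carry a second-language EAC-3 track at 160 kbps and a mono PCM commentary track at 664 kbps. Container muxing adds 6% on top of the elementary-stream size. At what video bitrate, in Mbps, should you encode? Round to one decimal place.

66.4 Mbps

Budget: 39 GB = 312000.0 Mb.
Stream payload after overhead: 312000.0 / 1.06 = 294339.6 Mb.
73 min = 4380 s
Total bitrate budget: 294339.6 Mb / 4380 s = 67.201 Mbps.
Audio total: 160 + 664 = 824 kbps = 0.824 Mbps.
Video: 67.201 − 0.824 = 66.377 Mbps.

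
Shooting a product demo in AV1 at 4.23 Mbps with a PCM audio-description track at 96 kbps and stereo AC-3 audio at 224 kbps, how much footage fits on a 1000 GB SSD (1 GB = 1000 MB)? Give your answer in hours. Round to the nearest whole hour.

Audio total: 96 + 224 = 320 kbps = 0.320 Mbps.
Total bitrate: 4.23 + 0.320 = 4.550 Mbps.
Capacity: 1000 GB = 8,000,000 Mb.
Recording time: 8,000,000 / 4.550 = 1,758,242 s ≈ 488 hours.

488 hours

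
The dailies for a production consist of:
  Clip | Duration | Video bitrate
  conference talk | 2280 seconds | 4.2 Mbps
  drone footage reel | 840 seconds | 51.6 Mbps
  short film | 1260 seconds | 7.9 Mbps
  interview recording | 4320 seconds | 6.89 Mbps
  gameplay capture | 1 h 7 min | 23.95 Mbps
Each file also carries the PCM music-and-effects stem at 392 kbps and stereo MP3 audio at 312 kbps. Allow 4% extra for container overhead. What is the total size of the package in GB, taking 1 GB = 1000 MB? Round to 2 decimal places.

25.72 GB

Audio total: 392 + 312 = 704 kbps = 0.704 Mbps.
conference talk: 4.904 Mbps × 2280 s × 1.04 = 11628.4 Mb
drone footage reel: 52.304 Mbps × 840 s × 1.04 = 45692.8 Mb
short film: 8.604 Mbps × 1260 s × 1.04 = 11274.7 Mb
interview recording: 7.594 Mbps × 4320 s × 1.04 = 34118.3 Mb
gameplay capture: 24.654 Mbps × 4020 s × 1.04 = 103073.4 Mb
Total: 205787.6 Mb = 25723.4 MB.
= 25.72 GB.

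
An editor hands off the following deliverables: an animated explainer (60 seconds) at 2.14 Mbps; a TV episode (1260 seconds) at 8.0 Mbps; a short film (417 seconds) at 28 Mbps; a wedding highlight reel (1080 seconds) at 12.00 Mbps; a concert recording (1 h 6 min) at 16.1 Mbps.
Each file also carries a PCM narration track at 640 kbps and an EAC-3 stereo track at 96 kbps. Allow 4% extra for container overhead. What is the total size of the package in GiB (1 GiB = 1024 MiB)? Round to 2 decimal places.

Audio total: 640 + 96 = 736 kbps = 0.736 Mbps.
animated explainer: 2.876 Mbps × 60 s × 1.04 = 179.5 Mb
TV episode: 8.736 Mbps × 1260 s × 1.04 = 11447.7 Mb
short film: 28.736 Mbps × 417 s × 1.04 = 12462.2 Mb
wedding highlight reel: 12.736 Mbps × 1080 s × 1.04 = 14305.1 Mb
concert recording: 16.836 Mbps × 3960 s × 1.04 = 69337.4 Mb
Total: 107731.8 Mb = 13466.5 MB.
= 12.54 GiB.

12.54 GiB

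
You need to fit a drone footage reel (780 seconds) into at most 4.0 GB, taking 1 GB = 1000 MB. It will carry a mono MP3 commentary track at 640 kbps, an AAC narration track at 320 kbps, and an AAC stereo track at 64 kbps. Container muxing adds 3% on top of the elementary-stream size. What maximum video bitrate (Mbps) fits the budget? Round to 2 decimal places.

Budget: 4.0 GB = 32000.0 Mb.
Stream payload after overhead: 32000.0 / 1.03 = 31068.0 Mb.
Total bitrate budget: 31068.0 Mb / 780 s = 39.831 Mbps.
Audio total: 640 + 320 + 64 = 1024 kbps = 1.024 Mbps.
Video: 39.831 − 1.024 = 38.807 Mbps.

38.81 Mbps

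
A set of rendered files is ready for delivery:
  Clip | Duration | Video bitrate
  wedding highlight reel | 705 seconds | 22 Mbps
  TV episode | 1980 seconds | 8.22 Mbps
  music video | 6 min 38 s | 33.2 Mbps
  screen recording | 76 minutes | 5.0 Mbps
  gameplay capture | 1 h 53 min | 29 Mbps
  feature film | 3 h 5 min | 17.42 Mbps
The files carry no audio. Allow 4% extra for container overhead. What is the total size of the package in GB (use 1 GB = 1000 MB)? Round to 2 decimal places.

59.51 GB

wedding highlight reel: 22.000 Mbps × 705 s × 1.04 = 16130.4 Mb
TV episode: 8.220 Mbps × 1980 s × 1.04 = 16926.6 Mb
music video: 33.200 Mbps × 398 s × 1.04 = 13742.1 Mb
screen recording: 5.000 Mbps × 4560 s × 1.04 = 23712.0 Mb
gameplay capture: 29.000 Mbps × 6780 s × 1.04 = 204484.8 Mb
feature film: 17.420 Mbps × 11100 s × 1.04 = 201096.5 Mb
Total: 476092.4 Mb = 59511.6 MB.
= 59.51 GB.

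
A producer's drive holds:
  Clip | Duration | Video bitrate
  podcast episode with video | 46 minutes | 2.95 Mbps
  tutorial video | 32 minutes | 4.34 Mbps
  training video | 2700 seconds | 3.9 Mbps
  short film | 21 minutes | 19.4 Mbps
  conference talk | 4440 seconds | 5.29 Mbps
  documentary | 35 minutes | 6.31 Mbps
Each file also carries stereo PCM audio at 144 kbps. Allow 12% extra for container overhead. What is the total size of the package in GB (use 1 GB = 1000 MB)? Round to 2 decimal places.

Audio: 144 kbps = 0.144 Mbps.
podcast episode with video: 3.094 Mbps × 2760 s × 1.12 = 9564.2 Mb
tutorial video: 4.484 Mbps × 1920 s × 1.12 = 9642.4 Mb
training video: 4.044 Mbps × 2700 s × 1.12 = 12229.1 Mb
short film: 19.544 Mbps × 1260 s × 1.12 = 27580.5 Mb
conference talk: 5.434 Mbps × 4440 s × 1.12 = 27022.2 Mb
documentary: 6.454 Mbps × 2100 s × 1.12 = 15179.8 Mb
Total: 101218.1 Mb = 12652.3 MB.
= 12.65 GB.

12.65 GB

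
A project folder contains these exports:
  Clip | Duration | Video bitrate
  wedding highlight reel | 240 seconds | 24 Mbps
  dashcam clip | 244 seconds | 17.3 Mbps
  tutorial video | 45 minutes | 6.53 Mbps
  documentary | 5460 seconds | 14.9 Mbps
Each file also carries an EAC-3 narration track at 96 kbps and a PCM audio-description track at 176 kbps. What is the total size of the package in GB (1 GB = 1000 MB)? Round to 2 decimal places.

Audio total: 96 + 176 = 272 kbps = 0.272 Mbps.
wedding highlight reel: 24.272 Mbps × 240 s = 5825.3 Mb
dashcam clip: 17.572 Mbps × 244 s = 4287.6 Mb
tutorial video: 6.802 Mbps × 2700 s = 18365.4 Mb
documentary: 15.172 Mbps × 5460 s = 82839.1 Mb
Total: 111317.4 Mb = 13914.7 MB.
= 13.91 GB.

13.91 GB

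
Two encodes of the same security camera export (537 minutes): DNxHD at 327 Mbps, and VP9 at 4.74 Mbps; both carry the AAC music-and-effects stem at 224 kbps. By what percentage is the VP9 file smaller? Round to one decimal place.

98.5%

537 min = 32220 s
Audio: 224 kbps = 0.224 Mbps.
DNxHD: 327.224 Mbps × 32220 s = 10543157.3 Mb = 1317.895 GB.
VP9: 4.964 Mbps × 32220 s = 159940.1 Mb = 19.993 GB.
Reduction: (1 − 19.993/1317.895) × 100 = 98.48%.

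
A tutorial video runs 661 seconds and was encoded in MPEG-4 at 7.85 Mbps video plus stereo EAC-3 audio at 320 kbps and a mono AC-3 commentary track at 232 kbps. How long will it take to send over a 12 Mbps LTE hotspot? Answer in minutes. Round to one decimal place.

7.7 minutes

Audio total: 320 + 232 = 552 kbps = 0.552 Mbps.
Total bitrate: 8.402 Mbps.
File: 8.402 Mbps × 661 s = 5553.7 Mb.
At 12 Mbps: 5553.7 / 12 = 462.8 s ≈ 7.71 minutes.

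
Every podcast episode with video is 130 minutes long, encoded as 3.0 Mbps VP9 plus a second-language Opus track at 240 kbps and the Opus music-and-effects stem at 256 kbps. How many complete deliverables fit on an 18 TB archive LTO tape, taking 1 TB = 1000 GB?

5280

130 min = 7800 s
Audio total: 240 + 256 = 496 kbps = 0.496 Mbps.
Total bitrate: 3.496 Mbps.
Per item: 3.496 Mbps × 7800 s = 27,269 Mb = 3,409 MB.
Capacity: 18 TB = 144,000,000 Mb; 5280.76 items → 5280 complete.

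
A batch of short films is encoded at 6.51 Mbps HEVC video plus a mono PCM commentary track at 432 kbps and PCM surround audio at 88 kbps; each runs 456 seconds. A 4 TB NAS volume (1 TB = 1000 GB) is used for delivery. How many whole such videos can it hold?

9982

Audio total: 432 + 88 = 520 kbps = 0.520 Mbps.
Total bitrate: 7.030 Mbps.
Per item: 7.030 Mbps × 456 s = 3,206 Mb = 400.7 MB.
Capacity: 4 TB = 32,000,000 Mb; 9982.28 items → 9982 complete.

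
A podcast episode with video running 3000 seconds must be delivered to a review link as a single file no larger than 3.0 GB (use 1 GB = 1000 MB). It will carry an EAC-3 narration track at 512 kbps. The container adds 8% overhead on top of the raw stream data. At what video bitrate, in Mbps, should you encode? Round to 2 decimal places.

6.90 Mbps

Budget: 3.0 GB = 24000.0 Mb.
Stream payload after overhead: 24000.0 / 1.08 = 22222.2 Mb.
Total bitrate budget: 22222.2 Mb / 3000 s = 7.407 Mbps.
Audio: 512 kbps = 0.512 Mbps.
Video: 7.407 − 0.512 = 6.895 Mbps.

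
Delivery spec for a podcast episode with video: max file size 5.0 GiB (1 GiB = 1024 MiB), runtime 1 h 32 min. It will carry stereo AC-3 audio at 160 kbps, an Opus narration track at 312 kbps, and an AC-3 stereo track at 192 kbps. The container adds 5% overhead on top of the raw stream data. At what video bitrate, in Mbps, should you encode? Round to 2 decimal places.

Budget: 5.0 GiB = 42949.7 Mb.
Stream payload after overhead: 42949.7 / 1.05 = 40904.5 Mb.
1 h 32 min = 92 min = 5520 s
Total bitrate budget: 40904.5 Mb / 5520 s = 7.410 Mbps.
Audio total: 160 + 312 + 192 = 664 kbps = 0.664 Mbps.
Video: 7.410 − 0.664 = 6.746 Mbps.

6.75 Mbps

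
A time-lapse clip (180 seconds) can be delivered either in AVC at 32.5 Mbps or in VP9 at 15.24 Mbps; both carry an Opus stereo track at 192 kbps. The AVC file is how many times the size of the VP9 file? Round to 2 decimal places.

2.12

Audio: 192 kbps = 0.192 Mbps.
AVC: 32.692 Mbps × 180 s = 5884.6 Mb = 0.736 GB.
VP9: 15.432 Mbps × 180 s = 2777.8 Mb = 0.347 GB.
Ratio: 0.736 / 0.347 = 2.118.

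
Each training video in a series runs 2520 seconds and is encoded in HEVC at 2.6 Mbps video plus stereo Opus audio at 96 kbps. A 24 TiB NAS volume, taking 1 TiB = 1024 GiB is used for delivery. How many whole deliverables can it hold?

31072

Audio: 96 kbps = 0.096 Mbps.
Total bitrate: 2.696 Mbps.
Per item: 2.696 Mbps × 2520 s = 6,794 Mb = 849.2 MB.
Capacity: 24 TiB = 211,106,233 Mb; 31072.82 items → 31072 complete.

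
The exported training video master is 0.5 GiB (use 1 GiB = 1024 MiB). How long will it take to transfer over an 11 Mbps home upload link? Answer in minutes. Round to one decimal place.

File: 0.5 GiB = 4295.0 Mb.
At 11 Mbps: 4295.0 / 11 = 390.5 s ≈ 6.51 minutes.

6.5 minutes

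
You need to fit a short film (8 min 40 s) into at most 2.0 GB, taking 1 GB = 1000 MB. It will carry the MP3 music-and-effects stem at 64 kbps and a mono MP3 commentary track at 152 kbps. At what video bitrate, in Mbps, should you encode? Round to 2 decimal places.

30.55 Mbps

Budget: 2.0 GB = 16000.0 Mb.
8 min 40 s = 520 s
Total bitrate budget: 16000.0 Mb / 520 s = 30.769 Mbps.
Audio total: 64 + 152 = 216 kbps = 0.216 Mbps.
Video: 30.769 − 0.216 = 30.553 Mbps.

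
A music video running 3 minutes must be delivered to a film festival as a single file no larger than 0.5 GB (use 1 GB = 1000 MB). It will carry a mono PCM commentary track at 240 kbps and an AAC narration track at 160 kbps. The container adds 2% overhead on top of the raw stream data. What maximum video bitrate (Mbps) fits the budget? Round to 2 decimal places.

21.39 Mbps

Budget: 0.5 GB = 4000.0 Mb.
Stream payload after overhead: 4000.0 / 1.02 = 3921.6 Mb.
3 min = 180 s
Total bitrate budget: 3921.6 Mb / 180 s = 21.786 Mbps.
Audio total: 240 + 160 = 400 kbps = 0.400 Mbps.
Video: 21.786 − 0.400 = 21.386 Mbps.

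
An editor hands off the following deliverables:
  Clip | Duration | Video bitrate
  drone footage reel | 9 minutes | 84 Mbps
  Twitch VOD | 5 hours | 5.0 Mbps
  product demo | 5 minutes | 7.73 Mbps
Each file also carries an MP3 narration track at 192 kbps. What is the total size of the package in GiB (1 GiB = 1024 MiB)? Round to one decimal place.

16.4 GiB

Audio: 192 kbps = 0.192 Mbps.
drone footage reel: 84.192 Mbps × 540 s = 45463.7 Mb
Twitch VOD: 5.192 Mbps × 18000 s = 93456.0 Mb
product demo: 7.922 Mbps × 300 s = 2376.6 Mb
Total: 141296.3 Mb = 17662.0 MB.
= 16.45 GiB.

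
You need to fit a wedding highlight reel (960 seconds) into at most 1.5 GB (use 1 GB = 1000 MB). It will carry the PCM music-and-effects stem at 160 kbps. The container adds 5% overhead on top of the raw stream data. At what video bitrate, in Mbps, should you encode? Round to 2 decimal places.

11.74 Mbps

Budget: 1.5 GB = 12000.0 Mb.
Stream payload after overhead: 12000.0 / 1.05 = 11428.6 Mb.
Total bitrate budget: 11428.6 Mb / 960 s = 11.905 Mbps.
Audio: 160 kbps = 0.160 Mbps.
Video: 11.905 − 0.160 = 11.745 Mbps.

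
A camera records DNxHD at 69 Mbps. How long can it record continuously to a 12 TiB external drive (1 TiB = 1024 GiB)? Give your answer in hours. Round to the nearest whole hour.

425 hours

Capacity: 12 TiB = 105,553,116 Mb.
Recording time: 105,553,116 / 69.000 = 1,529,755 s ≈ 425 hours.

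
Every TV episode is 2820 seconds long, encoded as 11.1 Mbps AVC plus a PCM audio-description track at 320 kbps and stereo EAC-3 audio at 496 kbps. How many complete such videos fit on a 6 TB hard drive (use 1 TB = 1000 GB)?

1428

Audio total: 320 + 496 = 816 kbps = 0.816 Mbps.
Total bitrate: 11.916 Mbps.
Per item: 11.916 Mbps × 2820 s = 33,603 Mb = 4,200 MB.
Capacity: 6 TB = 48,000,000 Mb; 1428.44 items → 1428 complete.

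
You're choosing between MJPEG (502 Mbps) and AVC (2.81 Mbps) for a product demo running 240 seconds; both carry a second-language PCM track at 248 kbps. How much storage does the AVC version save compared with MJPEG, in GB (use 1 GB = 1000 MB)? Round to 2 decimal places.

14.98 GB

Audio: 248 kbps = 0.248 Mbps.
MJPEG: 502.248 Mbps × 240 s = 120539.5 Mb = 15.067 GB.
AVC: 3.058 Mbps × 240 s = 733.9 Mb = 0.092 GB.
Saving: 15.067 − 0.092 = 14.976 GB.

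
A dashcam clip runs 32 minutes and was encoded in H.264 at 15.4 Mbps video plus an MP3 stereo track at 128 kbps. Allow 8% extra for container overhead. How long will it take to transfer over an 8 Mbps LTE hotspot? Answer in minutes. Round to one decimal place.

32 min = 1920 s
Audio: 128 kbps = 0.128 Mbps.
Total bitrate: 15.528 Mbps.
File: 15.528 Mbps × 1920 s = 29813.8 Mb.
With 8% container overhead: ×1.08. → 32198.9 Mb.
At 8 Mbps: 32198.9 / 8 = 4024.9 s ≈ 67.1 minutes.

67.1 minutes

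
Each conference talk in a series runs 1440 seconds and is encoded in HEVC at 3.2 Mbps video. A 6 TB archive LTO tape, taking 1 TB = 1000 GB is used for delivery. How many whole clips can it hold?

Per item: 3.200 Mbps × 1440 s = 4,608 Mb = 576.0 MB.
Capacity: 6 TB = 48,000,000 Mb; 10416.67 items → 10416 complete.

10416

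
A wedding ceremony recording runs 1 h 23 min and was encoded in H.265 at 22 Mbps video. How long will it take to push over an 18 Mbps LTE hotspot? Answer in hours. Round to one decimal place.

1.7 hours

1 h 23 min = 83 min = 4980 s
File: 22.000 Mbps × 4980 s = 109560.0 Mb.
At 18 Mbps: 109560.0 / 18 = 6086.7 s ≈ 1.69 hours.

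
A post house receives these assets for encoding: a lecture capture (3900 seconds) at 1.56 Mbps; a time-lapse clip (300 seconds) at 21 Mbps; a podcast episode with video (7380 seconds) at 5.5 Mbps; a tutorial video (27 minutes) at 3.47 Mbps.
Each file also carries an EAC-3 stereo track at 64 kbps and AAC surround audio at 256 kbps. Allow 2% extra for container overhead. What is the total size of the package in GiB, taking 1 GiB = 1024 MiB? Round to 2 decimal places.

7.46 GiB

Audio total: 64 + 256 = 320 kbps = 0.320 Mbps.
lecture capture: 1.880 Mbps × 3900 s × 1.02 = 7478.6 Mb
time-lapse clip: 21.320 Mbps × 300 s × 1.02 = 6523.9 Mb
podcast episode with video: 5.820 Mbps × 7380 s × 1.02 = 43810.6 Mb
tutorial video: 3.790 Mbps × 1620 s × 1.02 = 6262.6 Mb
Total: 64075.8 Mb = 8009.5 MB.
= 7.459 GiB.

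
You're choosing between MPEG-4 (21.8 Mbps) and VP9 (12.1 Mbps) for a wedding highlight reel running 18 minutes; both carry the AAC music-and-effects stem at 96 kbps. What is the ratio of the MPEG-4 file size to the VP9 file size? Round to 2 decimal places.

18 min = 1080 s
Audio: 96 kbps = 0.096 Mbps.
MPEG-4: 21.896 Mbps × 1080 s = 23647.7 Mb = 2.956 GB.
VP9: 12.196 Mbps × 1080 s = 13171.7 Mb = 1.646 GB.
Ratio: 2.956 / 1.646 = 1.795.

1.80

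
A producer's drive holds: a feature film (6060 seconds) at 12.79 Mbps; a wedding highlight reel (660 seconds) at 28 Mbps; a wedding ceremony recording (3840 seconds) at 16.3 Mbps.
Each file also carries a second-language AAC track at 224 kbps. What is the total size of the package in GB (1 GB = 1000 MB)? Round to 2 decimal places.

Audio: 224 kbps = 0.224 Mbps.
feature film: 13.014 Mbps × 6060 s = 78864.8 Mb
wedding highlight reel: 28.224 Mbps × 660 s = 18627.8 Mb
wedding ceremony recording: 16.524 Mbps × 3840 s = 63452.2 Mb
Total: 160944.8 Mb = 20118.1 MB.
= 20.12 GB.

20.12 GB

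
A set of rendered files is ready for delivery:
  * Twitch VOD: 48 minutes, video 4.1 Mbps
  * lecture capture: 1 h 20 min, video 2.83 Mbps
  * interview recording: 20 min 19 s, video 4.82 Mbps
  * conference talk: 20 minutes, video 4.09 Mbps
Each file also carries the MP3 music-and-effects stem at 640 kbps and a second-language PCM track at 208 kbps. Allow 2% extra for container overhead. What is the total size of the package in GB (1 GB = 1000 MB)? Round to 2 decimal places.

Audio total: 640 + 208 = 848 kbps = 0.848 Mbps.
Twitch VOD: 4.948 Mbps × 2880 s × 1.02 = 14535.2 Mb
lecture capture: 3.678 Mbps × 4800 s × 1.02 = 18007.5 Mb
interview recording: 5.668 Mbps × 1219 s × 1.02 = 7047.5 Mb
conference talk: 4.938 Mbps × 1200 s × 1.02 = 6044.1 Mb
Total: 45634.3 Mb = 5704.3 MB.
= 5.704 GB.

5.70 GB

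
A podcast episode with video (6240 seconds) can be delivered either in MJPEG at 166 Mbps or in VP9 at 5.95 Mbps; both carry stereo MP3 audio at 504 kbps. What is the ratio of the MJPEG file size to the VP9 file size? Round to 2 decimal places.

25.80

Audio: 504 kbps = 0.504 Mbps.
MJPEG: 166.504 Mbps × 6240 s = 1038985.0 Mb = 129.873 GB.
VP9: 6.454 Mbps × 6240 s = 40273.0 Mb = 5.034 GB.
Ratio: 129.873 / 5.034 = 25.799.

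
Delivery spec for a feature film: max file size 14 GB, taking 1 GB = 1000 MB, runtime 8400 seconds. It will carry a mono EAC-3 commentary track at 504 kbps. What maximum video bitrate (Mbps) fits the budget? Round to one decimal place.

Budget: 14 GB = 112000.0 Mb.
Total bitrate budget: 112000.0 Mb / 8400 s = 13.333 Mbps.
Audio: 504 kbps = 0.504 Mbps.
Video: 13.333 − 0.504 = 12.829 Mbps.

12.8 Mbps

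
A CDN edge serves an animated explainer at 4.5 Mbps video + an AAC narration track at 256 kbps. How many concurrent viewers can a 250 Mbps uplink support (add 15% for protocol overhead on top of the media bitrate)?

Audio: 256 kbps = 0.256 Mbps.
Per-viewer media rate: 4.756 Mbps.
On the wire with 15% overhead: 5.469 Mbps.
250 Mbps = 250.0 Mbps; 250.0 / 5.469 = 45.71 → 45 viewers.

45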